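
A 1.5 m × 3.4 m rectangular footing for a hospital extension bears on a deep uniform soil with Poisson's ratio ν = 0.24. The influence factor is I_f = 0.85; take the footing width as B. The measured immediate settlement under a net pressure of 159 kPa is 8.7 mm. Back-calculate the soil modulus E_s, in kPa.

S_e = q·B·(1−ν²)/E_s · I_f  ⇒  E_s = q·B·(1−ν²)·I_f / S_e.
E_s = 159 × 1.5 × 0.9424 × 0.85 / 0.0087 = 21960 kPa

E_s ≈ 22000 kPa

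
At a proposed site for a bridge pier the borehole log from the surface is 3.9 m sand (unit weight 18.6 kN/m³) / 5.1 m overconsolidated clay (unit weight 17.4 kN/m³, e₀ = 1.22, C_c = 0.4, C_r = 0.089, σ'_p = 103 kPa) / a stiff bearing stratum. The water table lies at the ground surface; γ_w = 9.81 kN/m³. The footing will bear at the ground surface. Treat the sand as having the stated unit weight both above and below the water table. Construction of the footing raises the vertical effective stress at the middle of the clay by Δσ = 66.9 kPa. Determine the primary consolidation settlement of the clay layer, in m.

Mid-depth of clay below the ground surface: z = 3.9 + 5.1/2 = 6.45 m.
Total vertical stress at mid-clay: σ_v = 18.6×3.9 + 17.4×2.55 = 116.91 kPa.
Pore pressure: u = 9.81×(6.45 − 0) = 63.275 kPa.
Initial effective stress: σ'_0 = σ_v − u = 116.91 − 63.275 = 53.635 kPa.
Final effective stress: σ'_f = 53.635 + 66.9 = 120.53 kPa.
σ'_f = 120.53 > σ'_p = 103 kPa, so the stress path crosses the preconsolidation pressure — recompression up to σ'_p, then virgin compression beyond:
S_c = H/(1+e₀)·[C_r·log₁₀(σ'_p/σ'_0) + C_c·log₁₀(σ'_f/σ'_p)]
    = 5.1/2.22 × [0.089×log₁₀(103/53.635) + 0.4×log₁₀(120.53/103)]
    = 2.2973 × [0.025222 + 0.027303] = 0.1207 m

S_c ≈ 0.121 m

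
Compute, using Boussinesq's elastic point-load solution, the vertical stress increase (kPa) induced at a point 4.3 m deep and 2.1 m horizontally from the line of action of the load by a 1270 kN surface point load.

Δσ_z ≈ 19.2 kPa

Boussinesq vertical stress below a point load on an elastic half-space:
Δσ_z = 3P/(2πz²) · [1 + (r/z)²]^(−5/2)
r/z = 2.1/4.3 = 0.48837; [1+(r/z)²]^(−5/2) = 0.58581.
Δσ_z = 3×1270/(2π×4.3²) × 0.58581 = 32.795 × 0.58581 = 19.21 kPa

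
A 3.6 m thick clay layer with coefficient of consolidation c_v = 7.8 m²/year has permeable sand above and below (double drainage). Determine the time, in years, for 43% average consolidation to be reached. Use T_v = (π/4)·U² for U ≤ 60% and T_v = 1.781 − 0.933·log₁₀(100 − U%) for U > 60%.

t ≈ 0.0603 years

Drainage path length: H_d = H/2 = 1.8 m (double drainage).
U ≤ 60%: T_v = (π/4)·U² = (π/4)×0.43² = 0.14522.
t = T_v·H_d²/c_v = 0.14522×1.8²/7.8 = 0.06032 years.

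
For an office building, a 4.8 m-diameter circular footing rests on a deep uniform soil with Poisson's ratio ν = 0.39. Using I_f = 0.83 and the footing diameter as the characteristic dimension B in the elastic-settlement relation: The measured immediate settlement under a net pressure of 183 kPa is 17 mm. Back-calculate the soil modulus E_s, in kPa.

E_s ≈ 36400 kPa

S_e = q·B·(1−ν²)/E_s · I_f  ⇒  E_s = q·B·(1−ν²)·I_f / S_e.
E_s = 183 × 4.8 × 0.8479 × 0.83 / 0.017 = 36360 kPa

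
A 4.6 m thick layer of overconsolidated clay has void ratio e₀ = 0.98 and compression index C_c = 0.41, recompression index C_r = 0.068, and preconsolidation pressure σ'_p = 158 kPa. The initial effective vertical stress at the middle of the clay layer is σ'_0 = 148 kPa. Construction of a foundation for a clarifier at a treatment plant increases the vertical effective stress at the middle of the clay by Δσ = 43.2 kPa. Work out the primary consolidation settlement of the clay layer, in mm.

Final effective stress: σ'_f = 148 + 43.2 = 191.2 kPa.
σ'_f = 191.2 > σ'_p = 158 kPa, so the stress path crosses the preconsolidation pressure — recompression up to σ'_p, then virgin compression beyond:
S_c = H/(1+e₀)·[C_r·log₁₀(σ'_p/σ'_0) + C_c·log₁₀(σ'_f/σ'_p)]
    = 4.6/1.98 × [0.068×log₁₀(158/148) + 0.41×log₁₀(191.2/158)]
    = 2.3232 × [0.0019309 + 0.033961] = 0.08338 m

S_c ≈ 83.4 mm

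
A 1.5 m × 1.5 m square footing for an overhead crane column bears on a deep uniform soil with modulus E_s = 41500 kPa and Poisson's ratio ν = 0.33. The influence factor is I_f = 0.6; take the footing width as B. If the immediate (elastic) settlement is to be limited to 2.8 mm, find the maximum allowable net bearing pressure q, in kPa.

S_e = q·B·(1−ν²)/E_s · I_f  ⇒  q = S_e·E_s / (B·(1−ν²)·I_f).
q = 0.0028 × 41500 / (1.5 × 0.8911 × 0.6) = 144.9 kPa

q ≈ 145 kPa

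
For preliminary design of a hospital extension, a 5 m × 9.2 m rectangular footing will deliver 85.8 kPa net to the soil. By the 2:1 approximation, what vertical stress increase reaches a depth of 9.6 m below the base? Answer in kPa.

By the 2:1 method the load spreads at 1 horizontal : 2 vertical, so at depth z the loaded area has grown by z in each plan dimension:
Δσ = qBL/((B+z)(L+z)) = 85.8×5×9.2/((5+9.6)(9.2+9.6)) = 14.379 kPa

Δσ_z ≈ 14.4 kPa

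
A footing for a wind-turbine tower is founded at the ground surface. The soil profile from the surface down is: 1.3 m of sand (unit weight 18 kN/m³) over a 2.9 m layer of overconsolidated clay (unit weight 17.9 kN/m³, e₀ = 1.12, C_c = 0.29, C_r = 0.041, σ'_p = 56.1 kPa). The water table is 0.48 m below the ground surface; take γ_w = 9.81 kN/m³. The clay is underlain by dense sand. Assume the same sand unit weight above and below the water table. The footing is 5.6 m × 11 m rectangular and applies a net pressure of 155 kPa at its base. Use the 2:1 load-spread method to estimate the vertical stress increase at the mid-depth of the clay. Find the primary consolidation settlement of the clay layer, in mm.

S_c ≈ 134 mm

Mid-depth of clay below the ground surface: z = 1.3 + 2.9/2 = 2.75 m.
Total vertical stress at mid-clay: σ_v = 18×1.3 + 17.9×1.45 = 49.355 kPa.
Pore pressure: u = 9.81×(2.75 − 0.48) = 22.269 kPa.
Initial effective stress: σ'_0 = σ_v − u = 49.355 − 22.269 = 27.086 kPa.
Stress increase at mid-clay by the 2:1 spreading method:
Δσ = qBL/((B+z)(L+z)) = 155×5.6×11/((5.6+2.75)(11+2.75)) = 83.162 kPa
Final effective stress: σ'_f = 27.086 + 83.162 = 110.25 kPa.
σ'_f = 110.25 > σ'_p = 56.1 kPa, so the stress path crosses the preconsolidation pressure — recompression up to σ'_p, then virgin compression beyond:
S_c = H/(1+e₀)·[C_r·log₁₀(σ'_p/σ'_0) + C_c·log₁₀(σ'_f/σ'_p)]
    = 2.9/2.12 × [0.041×log₁₀(56.1/27.086) + 0.29×log₁₀(110.25/56.1)]
    = 1.3679 × [0.012965 + 0.085091] = 0.1341 m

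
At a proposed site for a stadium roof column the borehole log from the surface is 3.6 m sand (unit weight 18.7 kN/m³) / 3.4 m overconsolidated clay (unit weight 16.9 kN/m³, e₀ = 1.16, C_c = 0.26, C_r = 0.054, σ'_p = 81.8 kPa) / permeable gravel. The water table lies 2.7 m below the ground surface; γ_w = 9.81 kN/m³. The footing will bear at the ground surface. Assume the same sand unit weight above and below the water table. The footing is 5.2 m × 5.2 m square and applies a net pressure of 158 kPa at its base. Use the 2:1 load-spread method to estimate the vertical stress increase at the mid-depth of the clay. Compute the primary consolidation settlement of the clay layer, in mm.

S_c ≈ 57 mm

Mid-depth of clay below the ground surface: z = 3.6 + 3.4/2 = 5.3 m.
Total vertical stress at mid-clay: σ_v = 18.7×3.6 + 16.9×1.7 = 96.05 kPa.
Pore pressure: u = 9.81×(5.3 − 2.7) = 25.506 kPa.
Initial effective stress: σ'_0 = σ_v − u = 96.05 − 25.506 = 70.544 kPa.
Stress increase at mid-clay by the 2:1 spreading method:
Δσ = qBL/((B+z)(L+z)) = 158×5.2×5.2/((5.2+5.3)(5.2+5.3)) = 38.751 kPa
Final effective stress: σ'_f = 70.544 + 38.751 = 109.29 kPa.
σ'_f = 109.29 > σ'_p = 81.8 kPa, so the stress path crosses the preconsolidation pressure — recompression up to σ'_p, then virgin compression beyond:
S_c = H/(1+e₀)·[C_r·log₁₀(σ'_p/σ'_0) + C_c·log₁₀(σ'_f/σ'_p)]
    = 3.4/2.16 × [0.054×log₁₀(81.8/70.544) + 0.26×log₁₀(109.29/81.8)]
    = 1.5741 × [0.0034718 + 0.032715] = 0.05696 m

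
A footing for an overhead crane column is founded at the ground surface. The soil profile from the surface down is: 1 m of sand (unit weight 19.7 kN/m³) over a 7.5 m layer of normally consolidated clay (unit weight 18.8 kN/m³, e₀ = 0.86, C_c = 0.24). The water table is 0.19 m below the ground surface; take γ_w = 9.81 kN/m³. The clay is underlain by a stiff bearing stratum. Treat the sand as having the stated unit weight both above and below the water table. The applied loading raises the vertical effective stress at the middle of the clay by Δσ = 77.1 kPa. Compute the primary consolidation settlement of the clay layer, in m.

Mid-depth of clay below the ground surface: z = 1 + 7.5/2 = 4.75 m.
Total vertical stress at mid-clay: σ_v = 19.7×1 + 18.8×3.75 = 90.2 kPa.
Pore pressure: u = 9.81×(4.75 − 0.19) = 44.734 kPa.
Initial effective stress: σ'_0 = σ_v − u = 90.2 − 44.734 = 45.466 kPa.
Final effective stress: σ'_f = σ'_0 + Δσ = 45.466 + 77.1 = 122.57 kPa.
Normally consolidated clay, so the full stress increment lies on the virgin compression line:
S_c = C_c·H/(1+e₀)·log₁₀(σ'_f/σ'_0) = 0.24×7.5/(1+0.86)×log₁₀(122.57/45.466)
    = 0.96774 × 0.4307 = 0.4168 m

S_c ≈ 0.417 m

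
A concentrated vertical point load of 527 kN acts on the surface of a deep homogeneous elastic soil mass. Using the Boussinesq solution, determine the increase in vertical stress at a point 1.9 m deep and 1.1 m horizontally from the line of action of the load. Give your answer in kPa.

Boussinesq vertical stress below a point load on an elastic half-space:
Δσ_z = 3P/(2πz²) · [1 + (r/z)²]^(−5/2)
r/z = 1.1/1.9 = 0.57895; [1+(r/z)²]^(−5/2) = 0.48546.
Δσ_z = 3×527/(2π×1.9²) × 0.48546 = 69.702 × 0.48546 = 33.84 kPa

Δσ_z ≈ 33.8 kPa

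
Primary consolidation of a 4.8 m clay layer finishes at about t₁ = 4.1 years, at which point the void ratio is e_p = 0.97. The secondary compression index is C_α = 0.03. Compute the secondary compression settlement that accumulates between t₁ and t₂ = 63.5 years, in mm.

Secondary compression: S_s = C_α·H/(1+e_p)·log₁₀(t₂/t₁)
S_s = 0.03×4.8/(1+0.97)×log₁₀(63.5/4.1)
    = 0.0731 × 1.19 = 0.08698 m

S_s ≈ 87 mm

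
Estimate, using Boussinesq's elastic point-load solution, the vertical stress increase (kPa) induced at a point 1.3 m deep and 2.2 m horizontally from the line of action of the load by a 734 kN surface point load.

Boussinesq vertical stress below a point load on an elastic half-space:
Δσ_z = 3P/(2πz²) · [1 + (r/z)²]^(−5/2)
r/z = 2.2/1.3 = 1.6923; [1+(r/z)²]^(−5/2) = 0.034075.
Δσ_z = 3×734/(2π×1.3²) × 0.034075 = 207.37 × 0.034075 = 7.066 kPa

Δσ_z ≈ 7.07 kPa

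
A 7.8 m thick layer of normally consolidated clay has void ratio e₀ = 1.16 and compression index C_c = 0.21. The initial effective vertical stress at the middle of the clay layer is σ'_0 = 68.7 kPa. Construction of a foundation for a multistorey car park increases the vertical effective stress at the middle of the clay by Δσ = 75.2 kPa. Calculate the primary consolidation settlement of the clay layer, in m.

Final effective stress: σ'_f = σ'_0 + Δσ = 68.7 + 75.2 = 143.9 kPa.
Normally consolidated clay, so the full stress increment lies on the virgin compression line:
S_c = C_c·H/(1+e₀)·log₁₀(σ'_f/σ'_0) = 0.21×7.8/(1+1.16)×log₁₀(143.9/68.7)
    = 0.75833 × 0.3211 = 0.2435 m

S_c ≈ 0.243 m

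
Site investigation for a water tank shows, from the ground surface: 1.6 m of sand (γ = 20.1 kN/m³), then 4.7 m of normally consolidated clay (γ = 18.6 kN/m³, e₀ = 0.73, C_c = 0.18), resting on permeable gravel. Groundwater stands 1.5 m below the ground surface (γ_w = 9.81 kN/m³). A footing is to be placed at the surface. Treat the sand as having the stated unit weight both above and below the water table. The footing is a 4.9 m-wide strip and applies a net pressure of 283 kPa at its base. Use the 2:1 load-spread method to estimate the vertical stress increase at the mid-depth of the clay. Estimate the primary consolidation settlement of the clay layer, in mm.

Mid-depth of clay below the ground surface: z = 1.6 + 4.7/2 = 3.95 m.
Total vertical stress at mid-clay: σ_v = 20.1×1.6 + 18.6×2.35 = 75.87 kPa.
Pore pressure: u = 9.81×(3.95 − 1.5) = 24.035 kPa.
Initial effective stress: σ'_0 = σ_v − u = 75.87 − 24.035 = 51.835 kPa.
Stress increase at mid-clay by the 2:1 spreading method:
Δσ = qB/(B+z) = 283×4.9/(4.9+3.95) = 156.69 kPa
Final effective stress: σ'_f = σ'_0 + Δσ = 51.835 + 156.69 = 208.53 kPa.
Normally consolidated clay, so the full stress increment lies on the virgin compression line:
S_c = C_c·H/(1+e₀)·log₁₀(σ'_f/σ'_0) = 0.18×4.7/(1+0.73)×log₁₀(208.53/51.835)
    = 0.48902 × 0.60455 = 0.2956 m

S_c ≈ 296 mm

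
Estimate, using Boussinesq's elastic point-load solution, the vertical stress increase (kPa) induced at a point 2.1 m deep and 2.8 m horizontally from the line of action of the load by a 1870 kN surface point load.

Boussinesq vertical stress below a point load on an elastic half-space:
Δσ_z = 3P/(2πz²) · [1 + (r/z)²]^(−5/2)
r/z = 2.8/2.1 = 1.3333; [1+(r/z)²]^(−5/2) = 0.07776.
Δσ_z = 3×1870/(2π×2.1²) × 0.07776 = 202.46 × 0.07776 = 15.74 kPa

Δσ_z ≈ 15.7 kPa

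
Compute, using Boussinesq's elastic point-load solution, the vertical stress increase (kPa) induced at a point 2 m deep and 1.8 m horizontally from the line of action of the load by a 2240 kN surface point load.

Boussinesq vertical stress below a point load on an elastic half-space:
Δσ_z = 3P/(2πz²) · [1 + (r/z)²]^(−5/2)
r/z = 1.8/2 = 0.9; [1+(r/z)²]^(−5/2) = 0.22688.
Δσ_z = 3×2240/(2π×2²) × 0.22688 = 267.38 × 0.22688 = 60.66 kPa

Δσ_z ≈ 60.7 kPa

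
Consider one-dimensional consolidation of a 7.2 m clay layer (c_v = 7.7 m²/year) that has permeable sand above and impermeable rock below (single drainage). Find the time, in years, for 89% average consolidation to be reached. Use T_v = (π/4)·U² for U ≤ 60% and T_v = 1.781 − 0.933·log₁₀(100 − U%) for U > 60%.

Drainage path length: H_d = H = 7.2 m (single drainage).
U > 60%: T_v = 1.781 − 0.933·log₁₀(100 − 89) = 0.80938.
t = T_v·H_d²/c_v = 0.80938×7.2²/7.7 = 5.449 years.

t ≈ 5.45 years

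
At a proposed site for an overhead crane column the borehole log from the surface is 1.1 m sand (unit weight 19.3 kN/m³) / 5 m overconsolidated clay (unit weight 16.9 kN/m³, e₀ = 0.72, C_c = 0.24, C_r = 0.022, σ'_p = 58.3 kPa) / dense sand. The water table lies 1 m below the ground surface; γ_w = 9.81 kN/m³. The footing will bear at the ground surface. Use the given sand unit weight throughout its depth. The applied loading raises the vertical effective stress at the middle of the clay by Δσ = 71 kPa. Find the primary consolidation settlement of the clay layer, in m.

S_c ≈ 0.201 m

Mid-depth of clay below the ground surface: z = 1.1 + 5/2 = 3.6 m.
Total vertical stress at mid-clay: σ_v = 19.3×1.1 + 16.9×2.5 = 63.48 kPa.
Pore pressure: u = 9.81×(3.6 − 1) = 25.506 kPa.
Initial effective stress: σ'_0 = σ_v − u = 63.48 − 25.506 = 37.974 kPa.
Final effective stress: σ'_f = 37.974 + 71 = 108.97 kPa.
σ'_f = 108.97 > σ'_p = 58.3 kPa, so the stress path crosses the preconsolidation pressure — recompression up to σ'_p, then virgin compression beyond:
S_c = H/(1+e₀)·[C_r·log₁₀(σ'_p/σ'_0) + C_c·log₁₀(σ'_f/σ'_p)]
    = 5/1.72 × [0.022×log₁₀(58.3/37.974) + 0.24×log₁₀(108.97/58.3)]
    = 2.907 × [0.004096 + 0.065193] = 0.2014 m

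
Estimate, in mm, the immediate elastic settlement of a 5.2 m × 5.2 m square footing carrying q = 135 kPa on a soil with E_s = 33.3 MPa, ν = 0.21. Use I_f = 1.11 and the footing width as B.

S_e ≈ 22.4 mm

Immediate (elastic) settlement: S_e = q·B·(1−ν²)/E_s · I_f.
E_s = 33.3 MPa = 33300 kPa.
S_e = 135 × 5.2 × (1 − 0.21²) / 33300 × 1.11
    = 135 × 5.2 × 0.9559 / 33300 × 1.11
    = 0.02237 m = 22.37 mm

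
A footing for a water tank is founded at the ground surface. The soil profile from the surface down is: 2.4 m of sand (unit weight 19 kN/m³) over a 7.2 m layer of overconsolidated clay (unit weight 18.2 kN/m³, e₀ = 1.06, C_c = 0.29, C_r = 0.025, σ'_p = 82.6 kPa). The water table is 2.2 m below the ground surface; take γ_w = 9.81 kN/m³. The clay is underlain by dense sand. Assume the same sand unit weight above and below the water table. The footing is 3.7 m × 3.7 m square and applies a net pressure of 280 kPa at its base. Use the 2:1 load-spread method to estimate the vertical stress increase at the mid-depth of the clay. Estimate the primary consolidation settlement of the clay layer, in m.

Mid-depth of clay below the ground surface: z = 2.4 + 7.2/2 = 6 m.
Total vertical stress at mid-clay: σ_v = 19×2.4 + 18.2×3.6 = 111.12 kPa.
Pore pressure: u = 9.81×(6 − 2.2) = 37.278 kPa.
Initial effective stress: σ'_0 = σ_v − u = 111.12 − 37.278 = 73.842 kPa.
Stress increase at mid-clay by the 2:1 spreading method:
Δσ = qBL/((B+z)(L+z)) = 280×3.7×3.7/((3.7+6)(3.7+6)) = 40.74 kPa
Final effective stress: σ'_f = 73.842 + 40.74 = 114.58 kPa.
σ'_f = 114.58 > σ'_p = 82.6 kPa, so the stress path crosses the preconsolidation pressure — recompression up to σ'_p, then virgin compression beyond:
S_c = H/(1+e₀)·[C_r·log₁₀(σ'_p/σ'_0) + C_c·log₁₀(σ'_f/σ'_p)]
    = 7.2/2.06 × [0.025×log₁₀(82.6/73.842) + 0.29×log₁₀(114.58/82.6)]
    = 3.4951 × [0.0012169 + 0.041217] = 0.1483 m

S_c ≈ 0.148 m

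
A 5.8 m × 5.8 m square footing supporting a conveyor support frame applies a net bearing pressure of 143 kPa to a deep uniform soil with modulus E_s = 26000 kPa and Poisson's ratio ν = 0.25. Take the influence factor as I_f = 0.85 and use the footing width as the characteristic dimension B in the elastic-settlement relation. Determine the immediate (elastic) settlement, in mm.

Immediate (elastic) settlement: S_e = q·B·(1−ν²)/E_s · I_f.
S_e = 143 × 5.8 × (1 − 0.25²) / 26000 × 0.85
    = 143 × 5.8 × 0.9375 / 26000 × 0.85
    = 0.02542 m = 25.42 mm

S_e ≈ 25.4 mm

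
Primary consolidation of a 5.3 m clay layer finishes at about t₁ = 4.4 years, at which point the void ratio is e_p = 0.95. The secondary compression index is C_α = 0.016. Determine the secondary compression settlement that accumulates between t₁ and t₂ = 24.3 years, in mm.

S_s ≈ 32.3 mm

Secondary compression: S_s = C_α·H/(1+e_p)·log₁₀(t₂/t₁)
S_s = 0.016×5.3/(1+0.95)×log₁₀(24.3/4.4)
    = 0.04349 × 0.7422 = 0.03227 m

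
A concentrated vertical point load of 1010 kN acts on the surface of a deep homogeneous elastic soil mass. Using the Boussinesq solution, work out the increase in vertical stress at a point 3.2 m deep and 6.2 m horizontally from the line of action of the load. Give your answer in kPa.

Δσ_z ≈ 0.956 kPa

Boussinesq vertical stress below a point load on an elastic half-space:
Δσ_z = 3P/(2πz²) · [1 + (r/z)²]^(−5/2)
r/z = 6.2/3.2 = 1.9375; [1+(r/z)²]^(−5/2) = 0.020294.
Δσ_z = 3×1010/(2π×3.2²) × 0.020294 = 47.094 × 0.020294 = 0.9557 kPa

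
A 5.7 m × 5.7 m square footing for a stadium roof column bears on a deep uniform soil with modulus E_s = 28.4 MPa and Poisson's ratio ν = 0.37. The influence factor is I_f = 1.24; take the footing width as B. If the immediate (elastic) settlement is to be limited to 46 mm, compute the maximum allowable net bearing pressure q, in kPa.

q ≈ 214 kPa

E_s = 28.4 MPa = 28400 kPa.
S_e = q·B·(1−ν²)/E_s · I_f  ⇒  q = S_e·E_s / (B·(1−ν²)·I_f).
q = 0.046 × 28400 / (5.7 × 0.8631 × 1.24) = 214.2 kPa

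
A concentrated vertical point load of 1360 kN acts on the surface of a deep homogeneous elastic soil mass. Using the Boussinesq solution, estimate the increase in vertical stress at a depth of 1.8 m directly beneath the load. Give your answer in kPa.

Δσ_z ≈ 200 kPa

Boussinesq vertical stress below a point load on an elastic half-space:
Δσ_z = 3P/(2πz²) · [1 + (r/z)²]^(−5/2)
r/z = 0/1.8 = 0; [1+(r/z)²]^(−5/2) = 1.
Δσ_z = 3×1360/(2π×1.8²) × 1 = 200.42 × 1 = 200.4 kPa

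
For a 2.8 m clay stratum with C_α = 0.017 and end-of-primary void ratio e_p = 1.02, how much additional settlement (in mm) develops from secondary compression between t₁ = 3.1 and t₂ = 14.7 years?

Secondary compression: S_s = C_α·H/(1+e_p)·log₁₀(t₂/t₁)
S_s = 0.017×2.8/(1+1.02)×log₁₀(14.7/3.1)
    = 0.02356 × 0.676 = 0.01593 m

S_s ≈ 15.9 mm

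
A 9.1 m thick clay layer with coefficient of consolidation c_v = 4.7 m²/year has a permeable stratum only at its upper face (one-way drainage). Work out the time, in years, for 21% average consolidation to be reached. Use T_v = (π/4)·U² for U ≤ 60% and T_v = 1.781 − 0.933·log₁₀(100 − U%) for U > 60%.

Drainage path length: H_d = H = 9.1 m (single drainage).
U ≤ 60%: T_v = (π/4)·U² = (π/4)×0.21² = 0.034636.
t = T_v·H_d²/c_v = 0.034636×9.1²/4.7 = 0.6103 years.

t ≈ 0.61 years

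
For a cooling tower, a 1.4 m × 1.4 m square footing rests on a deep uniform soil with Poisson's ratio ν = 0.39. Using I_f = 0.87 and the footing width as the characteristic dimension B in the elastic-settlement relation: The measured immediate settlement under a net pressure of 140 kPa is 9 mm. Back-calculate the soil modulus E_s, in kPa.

E_s ≈ 16100 kPa

S_e = q·B·(1−ν²)/E_s · I_f  ⇒  E_s = q·B·(1−ν²)·I_f / S_e.
E_s = 140 × 1.4 × 0.8479 × 0.87 / 0.009 = 16060 kPa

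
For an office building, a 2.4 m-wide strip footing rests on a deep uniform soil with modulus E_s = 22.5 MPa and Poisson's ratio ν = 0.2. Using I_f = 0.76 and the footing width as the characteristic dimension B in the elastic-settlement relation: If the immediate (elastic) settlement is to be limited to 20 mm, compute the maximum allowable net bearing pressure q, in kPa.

E_s = 22.5 MPa = 22500 kPa.
S_e = q·B·(1−ν²)/E_s · I_f  ⇒  q = S_e·E_s / (B·(1−ν²)·I_f).
q = 0.02 × 22500 / (2.4 × 0.96 × 0.76) = 257 kPa

q ≈ 257 kPa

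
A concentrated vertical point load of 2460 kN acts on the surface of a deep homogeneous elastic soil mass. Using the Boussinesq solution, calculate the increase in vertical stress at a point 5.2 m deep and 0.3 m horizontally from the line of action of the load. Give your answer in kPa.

Boussinesq vertical stress below a point load on an elastic half-space:
Δσ_z = 3P/(2πz²) · [1 + (r/z)²]^(−5/2)
r/z = 0.3/5.2 = 0.057692; [1+(r/z)²]^(−5/2) = 0.99173.
Δσ_z = 3×2460/(2π×5.2²) × 0.99173 = 43.438 × 0.99173 = 43.08 kPa

Δσ_z ≈ 43.1 kPa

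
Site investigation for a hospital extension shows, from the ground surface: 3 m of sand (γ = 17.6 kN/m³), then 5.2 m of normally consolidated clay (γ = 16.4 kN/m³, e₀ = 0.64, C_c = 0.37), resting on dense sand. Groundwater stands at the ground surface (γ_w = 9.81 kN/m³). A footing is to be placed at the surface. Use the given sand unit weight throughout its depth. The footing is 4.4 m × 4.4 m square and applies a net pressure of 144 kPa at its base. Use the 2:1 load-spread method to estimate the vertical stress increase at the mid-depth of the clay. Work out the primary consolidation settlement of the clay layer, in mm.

S_c ≈ 267 mm

Mid-depth of clay below the ground surface: z = 3 + 5.2/2 = 5.6 m.
Total vertical stress at mid-clay: σ_v = 17.6×3 + 16.4×2.6 = 95.44 kPa.
Pore pressure: u = 9.81×(5.6 − 0) = 54.936 kPa.
Initial effective stress: σ'_0 = σ_v − u = 95.44 − 54.936 = 40.504 kPa.
Stress increase at mid-clay by the 2:1 spreading method:
Δσ = qBL/((B+z)(L+z)) = 144×4.4×4.4/((4.4+5.6)(4.4+5.6)) = 27.878 kPa
Final effective stress: σ'_f = σ'_0 + Δσ = 40.504 + 27.878 = 68.382 kPa.
Normally consolidated clay, so the full stress increment lies on the virgin compression line:
S_c = C_c·H/(1+e₀)·log₁₀(σ'_f/σ'_0) = 0.37×5.2/(1+0.64)×log₁₀(68.382/40.504)
    = 1.1732 × 0.22744 = 0.2668 m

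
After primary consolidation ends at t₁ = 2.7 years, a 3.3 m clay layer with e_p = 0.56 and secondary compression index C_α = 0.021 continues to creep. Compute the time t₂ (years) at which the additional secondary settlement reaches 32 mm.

t₂ ≈ 14.2 years

S_s = C_α·H/(1+e_p)·log₁₀(t₂/t₁) ⇒ log₁₀(t₂/t₁) = S_s·(1+e_p)/(C_α·H).
log₁₀(t₂/t₁) = 0.032 × (1+0.56) / (0.021×3.3) = 0.7203
t₂ = t₁ × 10^0.7203 = 2.7 × 5.252 = 14.18 years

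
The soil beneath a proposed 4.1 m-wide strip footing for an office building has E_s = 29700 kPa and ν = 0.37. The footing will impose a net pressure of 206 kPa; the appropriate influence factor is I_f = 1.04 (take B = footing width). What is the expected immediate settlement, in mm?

S_e ≈ 25.5 mm

Immediate (elastic) settlement: S_e = q·B·(1−ν²)/E_s · I_f.
S_e = 206 × 4.1 × (1 − 0.37²) / 29700 × 1.04
    = 206 × 4.1 × 0.8631 / 29700 × 1.04
    = 0.02553 m = 25.53 mm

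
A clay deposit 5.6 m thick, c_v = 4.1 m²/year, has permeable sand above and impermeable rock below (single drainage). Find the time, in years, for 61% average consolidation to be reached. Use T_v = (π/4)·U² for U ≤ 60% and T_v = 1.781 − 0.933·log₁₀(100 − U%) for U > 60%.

t ≈ 2.27 years

Drainage path length: H_d = H = 5.6 m (single drainage).
U > 60%: T_v = 1.781 − 0.933·log₁₀(100 − 61) = 0.29654.
t = T_v·H_d²/c_v = 0.29654×5.6²/4.1 = 2.268 years.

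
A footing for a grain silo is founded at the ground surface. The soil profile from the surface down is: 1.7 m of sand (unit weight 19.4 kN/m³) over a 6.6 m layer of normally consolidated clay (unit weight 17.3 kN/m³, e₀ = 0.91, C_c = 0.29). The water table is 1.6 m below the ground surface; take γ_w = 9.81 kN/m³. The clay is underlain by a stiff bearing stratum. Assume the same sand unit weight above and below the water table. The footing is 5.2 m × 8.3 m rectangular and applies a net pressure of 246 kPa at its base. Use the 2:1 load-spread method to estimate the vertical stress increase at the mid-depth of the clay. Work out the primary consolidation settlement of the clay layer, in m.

S_c ≈ 0.377 m

Mid-depth of clay below the ground surface: z = 1.7 + 6.6/2 = 5 m.
Total vertical stress at mid-clay: σ_v = 19.4×1.7 + 17.3×3.3 = 90.07 kPa.
Pore pressure: u = 9.81×(5 − 1.6) = 33.354 kPa.
Initial effective stress: σ'_0 = σ_v − u = 90.07 − 33.354 = 56.716 kPa.
Stress increase at mid-clay by the 2:1 spreading method:
Δσ = qBL/((B+z)(L+z)) = 246×5.2×8.3/((5.2+5)(8.3+5)) = 78.264 kPa
Final effective stress: σ'_f = σ'_0 + Δσ = 56.716 + 78.264 = 134.98 kPa.
Normally consolidated clay, so the full stress increment lies on the virgin compression line:
S_c = C_c·H/(1+e₀)·log₁₀(σ'_f/σ'_0) = 0.29×6.6/(1+0.91)×log₁₀(134.98/56.716)
    = 1.0021 × 0.37656 = 0.3774 m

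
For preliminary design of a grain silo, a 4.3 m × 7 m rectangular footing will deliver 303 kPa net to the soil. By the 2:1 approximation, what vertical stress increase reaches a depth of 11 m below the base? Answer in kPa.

Δσ_z ≈ 33.1 kPa

By the 2:1 method the load spreads at 1 horizontal : 2 vertical, so at depth z the loaded area has grown by z in each plan dimension:
Δσ = qBL/((B+z)(L+z)) = 303×4.3×7/((4.3+11)(7+11)) = 33.117 kPa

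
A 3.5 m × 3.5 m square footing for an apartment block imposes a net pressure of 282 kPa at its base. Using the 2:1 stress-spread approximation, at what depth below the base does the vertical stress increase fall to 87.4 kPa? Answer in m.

z ≈ 2.79 m

2:1 spreading — at depth z the loaded area has grown by z in each plan dimension:
qB²/(B+z)² = Δσ_z ⇒ z = B(√(q/Δσ_z) − 1) = 3.5×(√(282/87.4) − 1) = 2.787 m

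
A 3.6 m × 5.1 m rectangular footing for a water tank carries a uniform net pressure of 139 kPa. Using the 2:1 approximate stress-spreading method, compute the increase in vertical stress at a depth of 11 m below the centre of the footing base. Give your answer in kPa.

By the 2:1 method the load spreads at 1 horizontal : 2 vertical, so at depth z the loaded area has grown by z in each plan dimension:
Δσ = qBL/((B+z)(L+z)) = 139×3.6×5.1/((3.6+11)(5.1+11)) = 10.857 kPa

Δσ_z ≈ 10.9 kPa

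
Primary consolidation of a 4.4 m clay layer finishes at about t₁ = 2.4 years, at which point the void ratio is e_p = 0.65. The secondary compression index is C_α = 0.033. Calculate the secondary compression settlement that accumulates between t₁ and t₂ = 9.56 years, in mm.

Secondary compression: S_s = C_α·H/(1+e_p)·log₁₀(t₂/t₁)
S_s = 0.033×4.4/(1+0.65)×log₁₀(9.56/2.4)
    = 0.088 × 0.6002 = 0.05282 m

S_s ≈ 52.8 mm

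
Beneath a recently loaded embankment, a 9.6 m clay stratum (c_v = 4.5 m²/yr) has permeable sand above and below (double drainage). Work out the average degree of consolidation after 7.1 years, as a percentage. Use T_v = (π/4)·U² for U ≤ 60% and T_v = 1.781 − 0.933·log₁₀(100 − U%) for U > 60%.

U ≈ 97.4 %

Drainage path length: H_d = H/2 = 4.8 m (double drainage).
T_v = c_v·t/H_d² = 4.5×7.1/4.8² = 1.3867.
T_v = 1.3867 corresponds to the U > 60% branch:
U = 1 − 10^((1.781 − T_v)/0.933)/100 = 0.9735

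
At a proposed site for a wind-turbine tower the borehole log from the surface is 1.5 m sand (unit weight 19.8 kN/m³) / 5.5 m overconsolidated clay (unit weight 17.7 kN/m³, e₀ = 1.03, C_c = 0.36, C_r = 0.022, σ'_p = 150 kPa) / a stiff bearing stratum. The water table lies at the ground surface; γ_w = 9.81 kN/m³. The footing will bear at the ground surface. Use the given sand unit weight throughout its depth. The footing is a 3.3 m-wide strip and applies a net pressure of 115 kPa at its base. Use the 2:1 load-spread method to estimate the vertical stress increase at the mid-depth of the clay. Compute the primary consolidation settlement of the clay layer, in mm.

Mid-depth of clay below the ground surface: z = 1.5 + 5.5/2 = 4.25 m.
Total vertical stress at mid-clay: σ_v = 19.8×1.5 + 17.7×2.75 = 78.375 kPa.
Pore pressure: u = 9.81×(4.25 − 0) = 41.693 kPa.
Initial effective stress: σ'_0 = σ_v − u = 78.375 − 41.693 = 36.682 kPa.
Stress increase at mid-clay by the 2:1 spreading method:
Δσ = qB/(B+z) = 115×3.3/(3.3+4.25) = 50.265 kPa
Final effective stress: σ'_f = 36.682 + 50.265 = 86.947 kPa.
σ'_f = 86.947 ≤ σ'_p = 150 kPa, so the clay remains overconsolidated and only the recompression index applies:
S_c = C_r·H/(1+e₀)·log₁₀(σ'_f/σ'_0) = 0.022×5.5/2.03×log₁₀(86.947/36.682)
    = 0.059607 × 0.3748 = 0.02234 m

S_c ≈ 22.3 mm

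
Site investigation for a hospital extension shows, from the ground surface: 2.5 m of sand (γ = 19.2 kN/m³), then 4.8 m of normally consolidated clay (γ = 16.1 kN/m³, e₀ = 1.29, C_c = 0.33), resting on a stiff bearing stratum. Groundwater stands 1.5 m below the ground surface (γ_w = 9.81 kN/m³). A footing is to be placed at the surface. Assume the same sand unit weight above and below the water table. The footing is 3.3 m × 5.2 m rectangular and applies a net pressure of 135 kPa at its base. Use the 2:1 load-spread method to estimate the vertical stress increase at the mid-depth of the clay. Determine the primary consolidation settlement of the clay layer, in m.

Mid-depth of clay below the ground surface: z = 2.5 + 4.8/2 = 4.9 m.
Total vertical stress at mid-clay: σ_v = 19.2×2.5 + 16.1×2.4 = 86.64 kPa.
Pore pressure: u = 9.81×(4.9 − 1.5) = 33.354 kPa.
Initial effective stress: σ'_0 = σ_v − u = 86.64 − 33.354 = 53.286 kPa.
Stress increase at mid-clay by the 2:1 spreading method:
Δσ = qBL/((B+z)(L+z)) = 135×3.3×5.2/((3.3+4.9)(5.2+4.9)) = 27.972 kPa
Final effective stress: σ'_f = σ'_0 + Δσ = 53.286 + 27.972 = 81.258 kPa.
Normally consolidated clay, so the full stress increment lies on the virgin compression line:
S_c = C_c·H/(1+e₀)·log₁₀(σ'_f/σ'_0) = 0.33×4.8/(1+1.29)×log₁₀(81.258/53.286)
    = 0.6917 × 0.18325 = 0.1268 m

S_c ≈ 0.127 m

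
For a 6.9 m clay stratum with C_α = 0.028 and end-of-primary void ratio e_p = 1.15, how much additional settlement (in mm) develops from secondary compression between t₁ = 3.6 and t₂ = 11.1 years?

S_s ≈ 43.9 mm

Secondary compression: S_s = C_α·H/(1+e_p)·log₁₀(t₂/t₁)
S_s = 0.028×6.9/(1+1.15)×log₁₀(11.1/3.6)
    = 0.08986 × 0.489 = 0.04394 m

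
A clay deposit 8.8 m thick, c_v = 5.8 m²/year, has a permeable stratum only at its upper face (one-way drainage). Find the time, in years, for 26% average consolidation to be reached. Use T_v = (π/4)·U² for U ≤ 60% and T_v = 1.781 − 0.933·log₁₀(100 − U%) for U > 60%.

t ≈ 0.709 years

Drainage path length: H_d = H = 8.8 m (single drainage).
U ≤ 60%: T_v = (π/4)·U² = (π/4)×0.26² = 0.053093.
t = T_v·H_d²/c_v = 0.053093×8.8²/5.8 = 0.7089 years.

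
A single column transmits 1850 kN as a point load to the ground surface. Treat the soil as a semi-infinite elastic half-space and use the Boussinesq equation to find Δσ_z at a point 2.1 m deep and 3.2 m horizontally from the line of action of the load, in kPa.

Boussinesq vertical stress below a point load on an elastic half-space:
Δσ_z = 3P/(2πz²) · [1 + (r/z)²]^(−5/2)
r/z = 3.2/2.1 = 1.5238; [1+(r/z)²]^(−5/2) = 0.049717.
Δσ_z = 3×1850/(2π×2.1²) × 0.049717 = 200.3 × 0.049717 = 9.958 kPa

Δσ_z ≈ 9.96 kPa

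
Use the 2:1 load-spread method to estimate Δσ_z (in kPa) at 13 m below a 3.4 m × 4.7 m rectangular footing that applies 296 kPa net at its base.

Δσ_z ≈ 16.3 kPa

By the 2:1 method the load spreads at 1 horizontal : 2 vertical, so at depth z the loaded area has grown by z in each plan dimension:
Δσ = qBL/((B+z)(L+z)) = 296×3.4×4.7/((3.4+13)(4.7+13)) = 16.295 kPa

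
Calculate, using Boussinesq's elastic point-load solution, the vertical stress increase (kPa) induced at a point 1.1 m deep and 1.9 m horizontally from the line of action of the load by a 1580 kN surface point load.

Boussinesq vertical stress below a point load on an elastic half-space:
Δσ_z = 3P/(2πz²) · [1 + (r/z)²]^(−5/2)
r/z = 1.9/1.1 = 1.7273; [1+(r/z)²]^(−5/2) = 0.031575.
Δσ_z = 3×1580/(2π×1.1²) × 0.031575 = 623.47 × 0.031575 = 19.69 kPa

Δσ_z ≈ 19.7 kPa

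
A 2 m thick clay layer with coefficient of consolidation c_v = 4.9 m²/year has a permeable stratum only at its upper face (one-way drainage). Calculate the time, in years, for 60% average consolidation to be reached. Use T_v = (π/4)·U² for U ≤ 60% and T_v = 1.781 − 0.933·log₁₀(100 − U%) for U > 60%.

t ≈ 0.231 years

Drainage path length: H_d = H = 2 m (single drainage).
U ≤ 60%: T_v = (π/4)·U² = (π/4)×0.6² = 0.28274.
t = T_v·H_d²/c_v = 0.28274×2²/4.9 = 0.2308 years.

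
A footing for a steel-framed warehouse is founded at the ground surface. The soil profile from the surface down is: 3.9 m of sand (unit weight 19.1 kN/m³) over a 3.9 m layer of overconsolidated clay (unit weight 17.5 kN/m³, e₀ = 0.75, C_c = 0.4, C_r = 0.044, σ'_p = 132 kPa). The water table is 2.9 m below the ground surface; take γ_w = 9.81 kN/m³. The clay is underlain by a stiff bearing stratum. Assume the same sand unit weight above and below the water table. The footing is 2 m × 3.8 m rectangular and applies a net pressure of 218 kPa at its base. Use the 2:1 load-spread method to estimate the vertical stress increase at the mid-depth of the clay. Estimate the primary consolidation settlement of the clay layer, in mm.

Mid-depth of clay below the ground surface: z = 3.9 + 3.9/2 = 5.85 m.
Total vertical stress at mid-clay: σ_v = 19.1×3.9 + 17.5×1.95 = 108.62 kPa.
Pore pressure: u = 9.81×(5.85 − 2.9) = 28.94 kPa.
Initial effective stress: σ'_0 = σ_v − u = 108.62 − 28.94 = 79.68 kPa.
Stress increase at mid-clay by the 2:1 spreading method:
Δσ = qBL/((B+z)(L+z)) = 218×2×3.8/((2+5.85)(3.8+5.85)) = 21.871 kPa
Final effective stress: σ'_f = 79.68 + 21.871 = 101.55 kPa.
σ'_f = 101.55 ≤ σ'_p = 132 kPa, so the clay remains overconsolidated and only the recompression index applies:
S_c = C_r·H/(1+e₀)·log₁₀(σ'_f/σ'_0) = 0.044×3.9/1.75×log₁₀(101.55/79.68)
    = 0.098058 × 0.10533 = 0.01033 m

S_c ≈ 10.3 mm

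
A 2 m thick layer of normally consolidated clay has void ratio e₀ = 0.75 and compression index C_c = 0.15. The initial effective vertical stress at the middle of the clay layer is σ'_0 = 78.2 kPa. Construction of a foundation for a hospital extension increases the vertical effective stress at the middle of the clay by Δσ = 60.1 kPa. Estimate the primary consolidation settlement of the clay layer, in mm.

Final effective stress: σ'_f = σ'_0 + Δσ = 78.2 + 60.1 = 138.3 kPa.
Normally consolidated clay, so the full stress increment lies on the virgin compression line:
S_c = C_c·H/(1+e₀)·log₁₀(σ'_f/σ'_0) = 0.15×2/(1+0.75)×log₁₀(138.3/78.2)
    = 0.17143 × 0.24762 = 0.04245 m

S_c ≈ 42.4 mm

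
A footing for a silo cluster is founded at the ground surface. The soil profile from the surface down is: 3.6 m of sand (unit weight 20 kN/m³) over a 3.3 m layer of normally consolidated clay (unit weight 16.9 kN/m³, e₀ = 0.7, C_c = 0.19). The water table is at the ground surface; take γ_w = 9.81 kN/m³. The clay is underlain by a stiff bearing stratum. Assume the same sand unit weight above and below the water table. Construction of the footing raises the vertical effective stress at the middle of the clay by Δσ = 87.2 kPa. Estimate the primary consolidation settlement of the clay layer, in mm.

Mid-depth of clay below the ground surface: z = 3.6 + 3.3/2 = 5.25 m.
Total vertical stress at mid-clay: σ_v = 20×3.6 + 16.9×1.65 = 99.885 kPa.
Pore pressure: u = 9.81×(5.25 − 0) = 51.503 kPa.
Initial effective stress: σ'_0 = σ_v − u = 99.885 − 51.503 = 48.382 kPa.
Final effective stress: σ'_f = σ'_0 + Δσ = 48.382 + 87.2 = 135.58 kPa.
Normally consolidated clay, so the full stress increment lies on the virgin compression line:
S_c = C_c·H/(1+e₀)·log₁₀(σ'_f/σ'_0) = 0.19×3.3/(1+0.7)×log₁₀(135.58/48.382)
    = 0.36882 × 0.44751 = 0.1651 m

S_c ≈ 165 mm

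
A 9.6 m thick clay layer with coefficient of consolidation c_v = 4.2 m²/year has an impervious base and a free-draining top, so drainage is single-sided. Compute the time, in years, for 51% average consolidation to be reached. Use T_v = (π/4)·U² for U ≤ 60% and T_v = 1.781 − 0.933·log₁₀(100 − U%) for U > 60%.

Drainage path length: H_d = H = 9.6 m (single drainage).
U ≤ 60%: T_v = (π/4)·U² = (π/4)×0.51² = 0.20428.
t = T_v·H_d²/c_v = 0.20428×9.6²/4.2 = 4.482 years.

t ≈ 4.48 years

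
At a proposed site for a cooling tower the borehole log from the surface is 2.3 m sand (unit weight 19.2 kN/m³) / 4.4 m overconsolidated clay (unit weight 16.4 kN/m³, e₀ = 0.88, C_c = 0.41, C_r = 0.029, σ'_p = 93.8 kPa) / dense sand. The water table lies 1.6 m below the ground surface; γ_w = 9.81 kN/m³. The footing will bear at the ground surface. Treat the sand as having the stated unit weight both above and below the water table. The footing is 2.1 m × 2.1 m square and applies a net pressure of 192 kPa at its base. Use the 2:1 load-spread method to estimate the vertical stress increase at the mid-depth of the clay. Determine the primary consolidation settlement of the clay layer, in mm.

Mid-depth of clay below the ground surface: z = 2.3 + 4.4/2 = 4.5 m.
Total vertical stress at mid-clay: σ_v = 19.2×2.3 + 16.4×2.2 = 80.24 kPa.
Pore pressure: u = 9.81×(4.5 − 1.6) = 28.449 kPa.
Initial effective stress: σ'_0 = σ_v − u = 80.24 − 28.449 = 51.791 kPa.
Stress increase at mid-clay by the 2:1 spreading method:
Δσ = qBL/((B+z)(L+z)) = 192×2.1×2.1/((2.1+4.5)(2.1+4.5)) = 19.438 kPa
Final effective stress: σ'_f = 51.791 + 19.438 = 71.229 kPa.
σ'_f = 71.229 ≤ σ'_p = 93.8 kPa, so the clay remains overconsolidated and only the recompression index applies:
S_c = C_r·H/(1+e₀)·log₁₀(σ'_f/σ'_0) = 0.029×4.4/1.88×log₁₀(71.229/51.791)
    = 0.067872 × 0.1384 = 0.009393 m

S_c ≈ 9.39 mm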